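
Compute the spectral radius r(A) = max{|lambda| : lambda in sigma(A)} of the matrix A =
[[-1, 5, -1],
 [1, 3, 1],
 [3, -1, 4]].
r(A) = (4 + sqrt(32))/2 ≈ 4.8284

The eigenvalues of A are the roots of its characteristic polynomial. With M = A (coefficients from the trace, the sum of principal 2x2 minors, and det A):
  p(λ) = det(λ I - M) = λ^3 - 6λ^2 + 4λ + 8.
By the rational root theorem any rational root is an integer divisor of 8. Testing λ = 2: p(2) = 8 - 24 + 8 + 8 = 0, so λ = 2 is a root. Dividing out (λ - 2) leaves p(λ) = (λ - 2)(λ^2 - 4λ - 4). For λ^2 - 4λ - 4 the discriminant is 32. It is nonnegative but not a perfect square, so the roots are real and irrational: λ = (4 ± sqrt(32))/2 ≈ 4.8284, -0.8284.
Thus the eigenvalues (to 4 decimals) are 4.8284 (modulus 4.8284); -0.8284 (modulus 0.8284); 2 (modulus 2). The spectral radius is the largest modulus: r(A) = (4 + sqrt(32))/2 ≈ 4.8284. (Cross-check: r(A) ≤ ||A||_2 ≈ 6.3515; equality holds whenever A is normal, though it can also hold for some non-normal A.)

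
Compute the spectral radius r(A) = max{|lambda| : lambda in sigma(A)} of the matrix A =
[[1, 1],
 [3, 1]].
r(A) = (2 + sqrt(12))/2 ≈ 2.7321

The eigenvalues of A are the roots of its characteristic polynomial. With M = A (coefficients from the trace and determinant):
  p(λ) = det(λ I - M) = λ^2 - 2λ - 2.
For λ^2 - 2λ - 2 the discriminant is 12. It is nonnegative but not a perfect square, so the roots are real and irrational: λ = (2 ± sqrt(12))/2 ≈ 2.7321, -0.7321.
Thus the eigenvalues (to 4 decimals) are 2.7321 (modulus 2.7321); -0.7321 (modulus 0.7321). The spectral radius is the largest modulus: r(A) = (2 + sqrt(12))/2 ≈ 2.7321. (Cross-check: r(A) ≤ ||A||_2 ≈ 3.4142; equality holds whenever A is normal, though it can also hold for some non-normal A.)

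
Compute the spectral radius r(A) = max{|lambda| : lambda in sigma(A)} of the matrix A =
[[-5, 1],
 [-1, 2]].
r(A) = (3 + sqrt(45))/2 ≈ 4.8541

The eigenvalues of A are the roots of its characteristic polynomial. With M = A (coefficients from the trace and determinant):
  p(λ) = det(λ I - M) = λ^2 + 3λ - 9.
For λ^2 + 3λ - 9 the discriminant is 45. It is nonnegative but not a perfect square, so the roots are real and irrational: λ = (-3 ± sqrt(45))/2 ≈ 1.8541, -4.8541.
Thus the eigenvalues (to 4 decimals) are 1.8541 (modulus 1.8541); -4.8541 (modulus 4.8541). The spectral radius is the largest modulus: r(A) = (3 + sqrt(45))/2 ≈ 4.8541. (Cross-check: r(A) ≤ ||A||_2 ≈ 5.3028; equality holds whenever A is normal, though it can also hold for some non-normal A.)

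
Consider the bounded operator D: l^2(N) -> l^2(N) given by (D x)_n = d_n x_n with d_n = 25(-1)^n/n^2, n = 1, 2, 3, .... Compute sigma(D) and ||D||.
sigma(D) = {25(-1)^n/n^2 : n ≥ 1} ∪ {0}; ||D|| = 25

A bounded diagonal operator on l^2 with diagonal entries d_n has spectrum equal to the closure of {d_n : n ≥ 1}: every d_n is an eigenvalue (with eigenvector e_n), so {d_n} ⊂ sigma(D); the spectrum is closed, so its closure is too; and for lambda not in the closure, (D - lambda I) has bounded inverse (the diagonal entries 1/(d_n - lambda) are bounded). For our sequence d_n = 25(-1)^n/n^2, n = 1, 2, 3, ...:
  - {d_n} = {25(-1)^n/n^2 : n ≥ 1}; the only limit point is 0
  - closure = {25(-1)^n/n^2 : n ≥ 1} ∪ {0}
For the norm: a diagonal operator has ||D|| = sup_n |d_n|. Here |d_n| = 25/n^2 is decreasing, so sup_n |d_n| = |d_1| = 25. So ||D|| = 25.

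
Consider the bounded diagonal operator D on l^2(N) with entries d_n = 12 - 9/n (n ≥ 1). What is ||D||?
||D|| = 12

For a diagonal operator on l^2 with entries d_n, ||D|| = sup_n |d_n|. Here d_1 = 3, d_2 = 15/2, ..., and d_n = 12 - 9/n increases monotonically toward 12. All terms lie in [3, 12), so |d_n| = d_n and the supremum is the limit 12, which is not attained by any individual d_n. Hence ||D|| = 12.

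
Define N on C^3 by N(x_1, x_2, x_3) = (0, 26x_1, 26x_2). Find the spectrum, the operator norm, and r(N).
sigma(N) = {0}; ||N|| = 26; r(N) = 0. (N is nilpotent with N^3 = 0.)

On C^3, N is a strictly lower-triangular matrix with 26 on the subdiagonal and zeros elsewhere, so its characteristic polynomial is lambda^3 and every eigenvalue is 0: sigma(N) = {0}. For the operator norm, N e_i = 26e_{i+1} for i = 1, ..., 2 and N e_3 = 0, so the singular values of N are 26 (with multiplicity 2) and 0; hence ||N|| = 26. The spectral radius r(N) = max|lambda| = 0. Note ||N|| > r(N) — characteristic of non-normal nilpotent operators. Indeed N^3 = 0.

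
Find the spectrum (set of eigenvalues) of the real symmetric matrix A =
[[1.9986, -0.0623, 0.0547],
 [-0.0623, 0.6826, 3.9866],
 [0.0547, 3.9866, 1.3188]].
sigma(A) ≈ {-3, 2, 5}

A is real symmetric, so its spectrum consists of real eigenvalues. Expanding the characteristic polynomial of the displayed matrix gives
  det(λ I - A) = p(λ) = λ^3 + (-4)λ^2 + (-11)λ + (29.9989).
Solving p(λ) = 0 yields eigenvalues ≈ -3, 2, 5. (A is shown rounded to 4 decimals, so these recover the underlying integer eigenvalues to within that precision.)
Verification: the trace of A = 4 equals the sum of eigenvalues 4, and det(A) ≈ -29.9989 matches the eigenvalue product -30.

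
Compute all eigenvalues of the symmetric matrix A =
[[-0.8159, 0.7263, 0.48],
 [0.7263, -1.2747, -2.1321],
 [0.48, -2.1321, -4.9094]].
sigma(A) ≈ {-6, -1, 0}

A is real symmetric, so its spectrum consists of real eigenvalues. Expanding the characteristic polynomial of the displayed matrix gives
  det(λ I - A) = p(λ) = λ^3 + (7)λ^2 + (6)λ + (0).
Solving p(λ) = 0 yields eigenvalues ≈ -6, -1, 0. (A is shown rounded to 4 decimals, so these recover the underlying integer eigenvalues to within that precision.)
Verification: the trace of A = -7 equals the sum of eigenvalues -7, and det(A) ≈ -0.0001 matches the eigenvalue product 0.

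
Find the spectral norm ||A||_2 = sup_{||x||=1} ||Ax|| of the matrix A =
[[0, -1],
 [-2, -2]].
||A||_2 = sqrt((9 + sqrt(65))/2) ≈ 2.9208 (= sqrt(largest eigenvalue of A^T A))

||A||_2 = sigma_max(A) = sqrt(lambda_max(A^T A)). Form the symmetric matrix M = A^T A =
[[4, 4],
 [4, 5]].
Its characteristic polynomial (trace, determinant of M give the coefficients) is
  p(λ) = det(λ I - M) = λ^2 - 9λ + 4.
For λ^2 - 9λ + 4 the discriminant is 65. It is nonnegative but not a perfect square, so the roots are real and irrational: λ = (9 ± sqrt(65))/2 ≈ 8.5311, 0.4689.
So the eigenvalues of A^T A are ≈ 0.4689, 8.5311 (all ≥ 0, as they must be for A^T A). The largest is λ_max = (9 + sqrt(65))/2 ≈ 8.5311, hence ||A||_2 = sqrt(λ_max) = sqrt((9 + sqrt(65))/2) ≈ 2.9208.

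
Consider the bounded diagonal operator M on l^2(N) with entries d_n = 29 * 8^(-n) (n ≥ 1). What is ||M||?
||M|| = 29/8 (attained at n = 1)

For M diagonal, ||M|| = sup_n |d_n|. The sequence d_n = 29 * 8^(-n) is positive and strictly decreasing (ratio 8^(-1) < 1), so the supremum is d_1 = 29/8. Hence ||M|| = 29/8.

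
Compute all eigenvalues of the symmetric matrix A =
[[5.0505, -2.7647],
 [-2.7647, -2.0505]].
sigma(A) ≈ {-3, 6}

A is real symmetric, so its spectrum consists of real eigenvalues. Expanding the characteristic polynomial of the displayed matrix gives
  det(λ I - A) = p(λ) = λ^2 + (-3)λ + (-18).
Solving p(λ) = 0 yields eigenvalues ≈ -3, 6. (A is shown rounded to 4 decimals, so these recover the underlying integer eigenvalues to within that precision.)
Verification: the trace of A = 3 equals the sum of eigenvalues 3, and det(A) ≈ -17.9996 matches the eigenvalue product -18.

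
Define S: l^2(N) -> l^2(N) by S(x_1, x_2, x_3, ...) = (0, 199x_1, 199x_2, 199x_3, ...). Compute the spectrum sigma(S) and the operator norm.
sigma(S) = closed disk {z in C : |z| ≤ 199}; ||S|| = 199

Note S = 199·U where U is the unit right shift (U x)_k = x_{k-1} (with x_0 := 0); so ||S|| = 199||U|| and sigma(S) = 199·sigma(U). ||S x||^2 = sum_{k≥1} |199x_k|^2 = 39601||x||^2, so ||S|| = 199 and sigma(S) ⊂ {|z| ≤ 199}. For any |lambda| < 199, the equation (S - lambda I) x = 0 forces x_1 = 0, then 199x_k = lambda x_{k+1} ⇒ x = 0, so S has no eigenvalues. But (S - lambda I) is not surjective for |lambda| < 199: solving (S - lambda I) x = e_1 would require x_n proportional to (lambda/199)^(-n), which is not in l^2. So every |lambda| < 199 lies in the residual spectrum. The boundary |lambda| = 199 is in the approximate point spectrum (the spectrum is closed). Hence sigma(S) is the closed disk of radius 199.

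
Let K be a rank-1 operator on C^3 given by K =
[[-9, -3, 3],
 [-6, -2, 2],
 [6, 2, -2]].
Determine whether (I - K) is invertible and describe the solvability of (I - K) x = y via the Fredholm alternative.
(I - K) is invertible (det(I - K) = 14 ≠ 0), so for every y in C^3 the equation (I - K) x = y has a unique solution.

K has rank 1, so it is an outer product K = u v^T: every row of K is a multiple of one row vector. Reading off the entries, u = (3, 2, -2) and v = (-3, -1, 1) (row i of K equals u_i·v^T). A rank-one matrix u v^T satisfies K u = u (v·u) and kills the (2)-dimensional subspace v^⊥, so its characteristic polynomial is lambda^2 (lambda - v·u) with v·u = tr K = -13. Hence the eigenvalues of I - K are 1 (multiplicity 2) and 1 - (-13) = 14, so det(I - K) = 14. (Direct check: I - K =
[[10, 3, -3],
 [6, 3, -2],
 [-6, -2, 3]]
has determinant 14.) The finite-dimensional Fredholm alternative says: either (I - K) is invertible, or ker(I - K) ≠ {0} and then range(I - K) = ker((I - K)^*)^⊥, with dim ker(I - K) = dim ker((I - K)^*). Since det(I - K) ≠ 0, 1 is not an eigenvalue of K and ker(I - K) = {0}, so we are in the first case: for every y there is a unique x = (I - K)^(-1) y. Explicitly, by the Sherman–Morrison formula, (I - u v^T)^(-1) = I + u v^T/(1 - v·u), i.e. (I - K)^(-1) = I + K/(14).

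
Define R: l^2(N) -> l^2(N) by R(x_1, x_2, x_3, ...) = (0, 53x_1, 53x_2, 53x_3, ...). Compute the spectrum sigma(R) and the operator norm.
sigma(R) = closed disk {z in C : |z| ≤ 53}; ||R|| = 53

Note R = 53·U where U is the unit right shift (U x)_k = x_{k-1} (with x_0 := 0); so ||R|| = 53||U|| and sigma(R) = 53·sigma(U). ||R x||^2 = sum_{k≥1} |53x_k|^2 = 2809||x||^2, so ||R|| = 53 and sigma(R) ⊂ {|z| ≤ 53}. For any |lambda| < 53, the equation (R - lambda I) x = 0 forces x_1 = 0, then 53x_k = lambda x_{k+1} ⇒ x = 0, so R has no eigenvalues. But (R - lambda I) is not surjective for |lambda| < 53: solving (R - lambda I) x = e_1 would require x_n proportional to (lambda/53)^(-n), which is not in l^2. So every |lambda| < 53 lies in the residual spectrum. The boundary |lambda| = 53 is in the approximate point spectrum (the spectrum is closed). Hence sigma(R) is the closed disk of radius 53.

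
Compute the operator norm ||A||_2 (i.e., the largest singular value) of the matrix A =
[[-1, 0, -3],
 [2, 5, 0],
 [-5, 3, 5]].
||A||_2 ≈ 7.8623 (= sqrt(largest eigenvalue of A^T A))

||A||_2 = sigma_max(A) = sqrt(lambda_max(A^T A)). Form the symmetric matrix M = A^T A =
[[30, -5, -22],
 [-5, 34, 15],
 [-22, 15, 34]].
Its characteristic polynomial (trace, sum of principal 2x2 minors, determinant of M give the coefficients) is
  p(λ) = det(λ I - M) = λ^3 - 98λ^2 + 2462λ - 13924.
No integer candidate from the rational root theorem (±divisors of 13924) is a root, so the roots are irrational. The cubic discriminant is Δ = 1337164512 > 0, so there are three distinct real roots. p(7) = -1149 and p(8) = 12 have opposite signs, so a root lies in (7, 8); Newton's method refines it to λ ≈ 7.989. p(28) = 132 and p(29) = -555 have opposite signs, so a root lies in (28, 29); Newton's method refines it to λ ≈ 28.1951. p(61) = -1419 and p(62) = 336 have opposite signs, so a root lies in (61, 62); Newton's method refines it to λ ≈ 61.816. Check (Vieta): the three roots sum to 98, matching tr M = 98.
So the eigenvalues of A^T A are ≈ 7.989, 28.1951, 61.816 (all ≥ 0, as they must be for A^T A). The largest is λ_max ≈ 61.816, hence ||A||_2 = sqrt(λ_max) ≈ 7.8623.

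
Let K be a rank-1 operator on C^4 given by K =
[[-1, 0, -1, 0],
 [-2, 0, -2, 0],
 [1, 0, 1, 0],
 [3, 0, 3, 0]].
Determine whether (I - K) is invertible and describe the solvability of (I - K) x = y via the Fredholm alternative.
(I - K) is invertible (det(I - K) = 1 ≠ 0), so for every y in C^4 the equation (I - K) x = y has a unique solution.

K has rank 1, so it is an outer product K = u v^T: every row of K is a multiple of one row vector. Reading off the entries, u = (-1, -2, 1, 3) and v = (1, 0, 1, 0) (row i of K equals u_i·v^T). A rank-one matrix u v^T satisfies K u = u (v·u) and kills the (3)-dimensional subspace v^⊥, so its characteristic polynomial is lambda^3 (lambda - v·u) with v·u = tr K = 0. Hence the eigenvalues of I - K are 1 (multiplicity 3) and 1 - (0) = 1, so det(I - K) = 1. (Direct check: I - K =
[[2, 0, 1, 0],
 [2, 1, 2, 0],
 [-1, 0, 0, 0],
 [-3, 0, -3, 1]]
has determinant 1.) The finite-dimensional Fredholm alternative says: either (I - K) is invertible, or ker(I - K) ≠ {0} and then range(I - K) = ker((I - K)^*)^⊥, with dim ker(I - K) = dim ker((I - K)^*). Since det(I - K) ≠ 0, 1 is not an eigenvalue of K and ker(I - K) = {0}, so we are in the first case: for every y there is a unique x = (I - K)^(-1) y. Explicitly, by the Sherman–Morrison formula, (I - u v^T)^(-1) = I + u v^T/(1 - v·u), i.e. (I - K)^(-1) = I + K.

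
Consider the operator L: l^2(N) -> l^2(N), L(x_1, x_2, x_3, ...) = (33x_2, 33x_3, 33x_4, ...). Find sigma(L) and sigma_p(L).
sigma(L) = closed disk {z in C : |z| ≤ 33}; sigma_p(L) = open disk {z in C : |z| < 33}

Note L = 33·V where V is the unit left shift (V x)_k = x_{k+1}; so sigma(L) = 33·sigma(V) and ||L|| = 33||V||. ||L x||^2 = 1089sum_{k≥2} |x_k|^2 ≤ 1089||x||^2, with equality on {x : x_1 = 0}, so ||L|| = 33. For any lambda with |lambda| < 33, set r = lambda/33 (|r| < 1); the vector x = (1, r, r^2, ...) is in l^2 and satisfies L x = 33(r, r^2, ...) = lambda x, so lambda is an eigenvalue. On the boundary |lambda| = 33 the geometric series diverges, so no l^2 eigenvector exists, but these lambda lie in the approximate point spectrum. Hence sigma(L) is the closed disk of radius 33 and sigma_p(L) is the open disk.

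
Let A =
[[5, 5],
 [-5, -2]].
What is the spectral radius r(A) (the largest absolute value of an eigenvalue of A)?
r(A) = sqrt(15) ≈ 3.873

The eigenvalues of A are the roots of its characteristic polynomial. With M = A (coefficients from the trace and determinant):
  p(λ) = det(λ I - M) = λ^2 - 3λ + 15.
For λ^2 - 3λ + 15 the discriminant is -51. It is negative, so the roots are the complex-conjugate pair λ = 3/2 ± (sqrt(51)/2) i ≈ 1.5 ± 3.5707i. For a conjugate pair the product of the roots equals the constant term, so |λ|^2 = 15 and |λ| = sqrt(15) ≈ 3.873.
Thus the eigenvalues (to 4 decimals) are 1.5 ± 3.5707i (modulus 3.873). The spectral radius is the largest modulus: r(A) = sqrt(15) ≈ 3.873. (Cross-check: r(A) ≤ ||A||_2 ≈ 8.7202; equality holds whenever A is normal, though it can also hold for some non-normal A.)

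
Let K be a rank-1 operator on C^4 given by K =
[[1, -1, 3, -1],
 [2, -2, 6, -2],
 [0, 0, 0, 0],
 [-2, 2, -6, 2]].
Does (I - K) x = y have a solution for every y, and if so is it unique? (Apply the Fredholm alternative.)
(I - K) is singular (det(I - K) = 0, i.e. 1 ∈ sigma(K)). (I - K) x = y is solvable iff y ⊥ ker((I - K)^*) = span{(1, -1, 3, -1)}, i.e. iff y_1 - y_2 + 3y_3 - y_4 = 0. When solvable, the solutions are x = y + c·(1, 2, 0, -2), c arbitrary (ker(I - K) = span{(1, 2, 0, -2)}, dimension 1).

K has rank 1, so it is an outer product K = u v^T: every row of K is a multiple of one row vector. Reading off the entries, u = (1, 2, 0, -2) and v = (1, -1, 3, -1) (row i of K equals u_i·v^T). A rank-one matrix u v^T satisfies K u = u (v·u) and kills the (3)-dimensional subspace v^⊥, so its characteristic polynomial is lambda^3 (lambda - v·u) with v·u = tr K = 1. Hence the eigenvalues of I - K are 1 (multiplicity 3) and 1 - (1) = 0, so det(I - K) = 0. (Direct check: I - K =
[[0, 1, -3, 1],
 [-2, 3, -6, 2],
 [0, 0, 1, 0],
 [2, -2, 6, -1]]
has determinant 0.) So 1 is an eigenvalue of K and (I - K) is not invertible. The finite-dimensional Fredholm alternative says: either (I - K) is invertible, or ker(I - K) ≠ {0} and then range(I - K) = ker((I - K)^*)^⊥, with dim ker(I - K) = dim ker((I - K)^*). We are in the second case, so we need both kernels. Kernel of I - K: (I - K) u = u - u (v·u) = u - u = 0, so ker(I - K) = span{u} = span{(1, 2, 0, -2)} (it is exactly 1-dimensional because rank(I - K) = 3). Kernel of the adjoint: K is real, so (I - K)^* = I - K^T = I - v u^T, and (I - v u^T) v = v - v (u·v) = 0; hence ker((I - K)^*) = span{v} = span{(1, -1, 3, -1)}. Therefore (I - K) x = y is solvable iff <y, v> = 0, i.e. iff y_1 - y_2 + 3y_3 - y_4 = 0. When this holds, K y = u (v·y) = 0, so (I - K) y = y and x = y is a particular solution; the full solution set is the line x = y + c·u = y + c·(1, 2, 0, -2), c ∈ C.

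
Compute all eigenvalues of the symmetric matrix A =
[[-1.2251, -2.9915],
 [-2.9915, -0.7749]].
sigma(A) ≈ {-4, 2}

A is real symmetric, so its spectrum consists of real eigenvalues. Expanding the characteristic polynomial of the displayed matrix gives
  det(λ I - A) = p(λ) = λ^2 + (2)λ + (-8).
Solving p(λ) = 0 yields eigenvalues ≈ -4, 2. (A is shown rounded to 4 decimals, so these recover the underlying integer eigenvalues to within that precision.)
Verification: the trace of A = -2 equals the sum of eigenvalues -2, and det(A) ≈ -7.9997 matches the eigenvalue product -8.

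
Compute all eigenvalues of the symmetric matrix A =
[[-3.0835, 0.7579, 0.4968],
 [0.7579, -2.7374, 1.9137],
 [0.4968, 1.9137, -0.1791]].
sigma(A) ≈ {-4, -3, 1}

A is real symmetric, so its spectrum consists of real eigenvalues. Expanding the characteristic polynomial of the displayed matrix gives
  det(λ I - A) = p(λ) = λ^3 + (6)λ^2 + (5)λ + (-12).
Solving p(λ) = 0 yields eigenvalues ≈ -4, -3, 1. (A is shown rounded to 4 decimals, so these recover the underlying integer eigenvalues to within that precision.)
Verification: the trace of A = -6 equals the sum of eigenvalues -6, and det(A) ≈ 12.0004 matches the eigenvalue product 12.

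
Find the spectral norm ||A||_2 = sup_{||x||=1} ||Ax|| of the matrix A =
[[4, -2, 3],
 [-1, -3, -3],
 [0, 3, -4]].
||A||_2 ≈ 6.8544 (= sqrt(largest eigenvalue of A^T A))

||A||_2 = sigma_max(A) = sqrt(lambda_max(A^T A)). Form the symmetric matrix M = A^T A =
[[17, -5, 15],
 [-5, 22, -9],
 [15, -9, 34]].
Its characteristic polynomial (trace, sum of principal 2x2 minors, determinant of M give the coefficients) is
  p(λ) = det(λ I - M) = λ^3 - 73λ^2 + 1369λ - 6889.
No integer candidate from the rational root theorem (±divisors of 6889) is a root, so the roots are irrational. The cubic discriminant is Δ = 115759088 > 0, so there are three distinct real roots. p(8) = -97 and p(9) = 248 have opposite signs, so a root lies in (8, 9); Newton's method refines it to λ ≈ 8.2549. p(17) = 200 and p(18) = -67 have opposite signs, so a root lies in (17, 18); Newton's method refines it to λ ≈ 17.7628. p(46) = -1047 and p(47) = 20 have opposite signs, so a root lies in (46, 47); Newton's method refines it to λ ≈ 46.9823. Check (Vieta): the three roots sum to 73, matching tr M = 73.
So the eigenvalues of A^T A are ≈ 8.2549, 17.7628, 46.9823 (all ≥ 0, as they must be for A^T A). The largest is λ_max ≈ 46.9823, hence ||A||_2 = sqrt(λ_max) ≈ 6.8544.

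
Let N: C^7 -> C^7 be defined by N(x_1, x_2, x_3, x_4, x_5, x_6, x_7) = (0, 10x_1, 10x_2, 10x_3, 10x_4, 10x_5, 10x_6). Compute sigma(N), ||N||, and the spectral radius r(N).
sigma(N) = {0}; ||N|| = 10; r(N) = 0. (N is nilpotent with N^7 = 0.)

On C^7, N is a strictly lower-triangular matrix with 10 on the subdiagonal and zeros elsewhere, so its characteristic polynomial is lambda^7 and every eigenvalue is 0: sigma(N) = {0}. For the operator norm, N e_i = 10e_{i+1} for i = 1, ..., 6 and N e_7 = 0, so the singular values of N are 10 (with multiplicity 6) and 0; hence ||N|| = 10. The spectral radius r(N) = max|lambda| = 0. Note ||N|| > r(N) — characteristic of non-normal nilpotent operators. Indeed N^7 = 0.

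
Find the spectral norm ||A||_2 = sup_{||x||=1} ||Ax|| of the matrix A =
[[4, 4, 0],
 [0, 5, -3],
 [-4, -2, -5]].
||A||_2 ≈ 8.1255 (= sqrt(largest eigenvalue of A^T A))

||A||_2 = sigma_max(A) = sqrt(lambda_max(A^T A)). Form the symmetric matrix M = A^T A =
[[32, 24, 20],
 [24, 45, -5],
 [20, -5, 34]].
Its characteristic polynomial (trace, sum of principal 2x2 minors, determinant of M give the coefficients) is
  p(λ) = det(λ I - M) = λ^3 - 111λ^2 + 3057λ - 5776.
No integer candidate from the rational root theorem (±divisors of 5776) is a root, so the roots are irrational. The cubic discriminant is Δ = 3649732317 > 0, so there are three distinct real roots. p(2) = -98 and p(3) = 2423 have opposite signs, so a root lies in (2, 3); Newton's method refines it to λ ≈ 2.0374. p(42) = 902 and p(43) = -57 have opposite signs, so a root lies in (42, 43); Newton's method refines it to λ ≈ 42.9396. p(66) = -34 and p(67) = 1527 have opposite signs, so a root lies in (66, 67); Newton's method refines it to λ ≈ 66.0231. Check (Vieta): the three roots sum to 111, matching tr M = 111.
So the eigenvalues of A^T A are ≈ 2.0374, 42.9396, 66.0231 (all ≥ 0, as they must be for A^T A). The largest is λ_max ≈ 66.0231, hence ||A||_2 = sqrt(λ_max) ≈ 8.1255.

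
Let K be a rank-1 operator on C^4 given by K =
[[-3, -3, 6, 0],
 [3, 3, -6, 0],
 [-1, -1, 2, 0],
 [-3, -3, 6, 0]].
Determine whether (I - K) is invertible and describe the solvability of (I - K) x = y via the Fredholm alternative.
(I - K) is invertible (det(I - K) = -1 ≠ 0), so for every y in C^4 the equation (I - K) x = y has a unique solution.

K has rank 1, so it is an outer product K = u v^T: every row of K is a multiple of one row vector. Reading off the entries, u = (3, -3, 1, 3) and v = (-1, -1, 2, 0) (row i of K equals u_i·v^T). A rank-one matrix u v^T satisfies K u = u (v·u) and kills the (3)-dimensional subspace v^⊥, so its characteristic polynomial is lambda^3 (lambda - v·u) with v·u = tr K = 2. Hence the eigenvalues of I - K are 1 (multiplicity 3) and 1 - (2) = -1, so det(I - K) = -1. (Direct check: I - K =
[[4, 3, -6, 0],
 [-3, -2, 6, 0],
 [1, 1, -1, 0],
 [3, 3, -6, 1]]
has determinant -1.) The finite-dimensional Fredholm alternative says: either (I - K) is invertible, or ker(I - K) ≠ {0} and then range(I - K) = ker((I - K)^*)^⊥, with dim ker(I - K) = dim ker((I - K)^*). Since det(I - K) ≠ 0, 1 is not an eigenvalue of K and ker(I - K) = {0}, so we are in the first case: for every y there is a unique x = (I - K)^(-1) y. Explicitly, by the Sherman–Morrison formula, (I - u v^T)^(-1) = I + u v^T/(1 - v·u), i.e. (I - K)^(-1) = I - K.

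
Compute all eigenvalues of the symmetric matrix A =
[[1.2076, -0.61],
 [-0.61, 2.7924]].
sigma(A) ≈ {1, 3}

A is real symmetric, so its spectrum consists of real eigenvalues. Expanding the characteristic polynomial of the displayed matrix gives
  det(λ I - A) = p(λ) = λ^2 + (-4)λ + (3).
Solving p(λ) = 0 yields eigenvalues ≈ 1, 3. (A is shown rounded to 4 decimals, so these recover the underlying integer eigenvalues to within that precision.)
Verification: the trace of A = 4 equals the sum of eigenvalues 4, and det(A) ≈ 3.0000 matches the eigenvalue product 3.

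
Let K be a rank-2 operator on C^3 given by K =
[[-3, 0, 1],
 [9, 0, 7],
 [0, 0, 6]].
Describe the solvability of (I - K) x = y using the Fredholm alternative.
(I - K) is invertible (det(I - K) = -20 ≠ 0), so for every y in C^3 the equation (I - K) x = y has a unique solution.

K has rank 2 and factors as K = U V^T = u1 v1^T + u2 v2^T with u1 = (-1, -2, -3), v1 = (-3, 0, -3), u2 = (2, -1, 3), v2 = (-3, 0, -1) (multiplying out reproduces the displayed K). The nonzero eigenvalues of U V^T coincide with those of the 2 x 2 matrix G = V^T U = [[v1·u1, v1·u2], [v2·u1, v2·u2]] = [[12, -15], [6, -9]], and by the Sylvester determinant identity det(I_3 - U V^T) = det(I_2 - V^T U) = det([[-11, 15], [-6, 10]]) = (-11)(10) - (15)(-6) = -20. (Direct check: I - K =
[[4, 0, -1],
 [-9, 1, -7],
 [0, 0, -5]]
has determinant -20.) The finite-dimensional Fredholm alternative says: either (I - K) is invertible, or ker(I - K) ≠ {0} and then range(I - K) = ker((I - K)^*)^⊥, with dim ker(I - K) = dim ker((I - K)^*). Since det(I - K) ≠ 0, 1 is not an eigenvalue of K and ker(I - K) = {0}, so we are in the first case: for every y there is a unique x = (I - K)^(-1) y. (Explicitly, by the Woodbury identity, (I - U V^T)^(-1) = I + U (I_2 - G)^(-1) V^T.)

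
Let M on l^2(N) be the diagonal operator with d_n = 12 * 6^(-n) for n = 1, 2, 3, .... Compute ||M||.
||M|| = 2 (attained at n = 1)

For M diagonal, ||M|| = sup_n |d_n|. The sequence d_n = 12 * 6^(-n) is positive and strictly decreasing (ratio 6^(-1) < 1), so the supremum is d_1 = 12/6 = 2. Hence ||M|| = 2.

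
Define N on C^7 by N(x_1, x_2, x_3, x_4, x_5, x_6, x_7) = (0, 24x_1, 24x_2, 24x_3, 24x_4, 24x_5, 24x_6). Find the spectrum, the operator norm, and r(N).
sigma(N) = {0}; ||N|| = 24; r(N) = 0. (N is nilpotent with N^7 = 0.)

On C^7, N is a strictly lower-triangular matrix with 24 on the subdiagonal and zeros elsewhere, so its characteristic polynomial is lambda^7 and every eigenvalue is 0: sigma(N) = {0}. For the operator norm, N e_i = 24e_{i+1} for i = 1, ..., 6 and N e_7 = 0, so the singular values of N are 24 (with multiplicity 6) and 0; hence ||N|| = 24. The spectral radius r(N) = max|lambda| = 0. Note ||N|| > r(N) — characteristic of non-normal nilpotent operators. Indeed N^7 = 0.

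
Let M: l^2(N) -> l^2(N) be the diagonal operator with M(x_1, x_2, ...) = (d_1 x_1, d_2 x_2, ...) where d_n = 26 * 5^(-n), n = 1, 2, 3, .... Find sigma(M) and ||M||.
sigma(M) = {26 * 5^(-n) : n ≥ 1} ∪ {0}; ||M|| = 26/5

A bounded diagonal operator on l^2 with diagonal entries d_n has spectrum equal to the closure of {d_n : n ≥ 1}: every d_n is an eigenvalue (with eigenvector e_n), so {d_n} ⊂ sigma(M); the spectrum is closed, so its closure is too; and for lambda not in the closure, (M - lambda I) has bounded inverse (the diagonal entries 1/(d_n - lambda) are bounded). For our sequence d_n = 26 * 5^(-n), n = 1, 2, 3, ...:
  - {d_n} = {26 * 5^(-n) : n ≥ 1}; the only limit point is 0
  - closure = {26 * 5^(-n) : n ≥ 1} ∪ {0}
For the norm: a diagonal operator has ||M|| = sup_n |d_n|. Here d_n = 26 * 5^(-n) is positive and decreasing, so sup_n |d_n| = d_1 = 26/5. So ||M|| = 26/5.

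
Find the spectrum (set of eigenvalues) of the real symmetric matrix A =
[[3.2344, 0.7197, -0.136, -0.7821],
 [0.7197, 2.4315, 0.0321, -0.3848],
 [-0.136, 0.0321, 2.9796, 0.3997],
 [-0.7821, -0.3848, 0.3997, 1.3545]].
sigma(A) ≈ {1, 2, 3, 4}

A is real symmetric, so its spectrum consists of real eigenvalues. Expanding the characteristic polynomial of the displayed matrix gives
  det(λ I - A) = p(λ) = λ^4 + (-10)λ^3 + (35)λ^2 + (-50)λ + (24).
Solving p(λ) = 0 yields eigenvalues ≈ 1, 2, 3, 4. (A is shown rounded to 4 decimals, so these recover the underlying integer eigenvalues to within that precision.)
Verification: the trace of A = 10 equals the sum of eigenvalues 10, and det(A) ≈ 23.9991 matches the eigenvalue product 24.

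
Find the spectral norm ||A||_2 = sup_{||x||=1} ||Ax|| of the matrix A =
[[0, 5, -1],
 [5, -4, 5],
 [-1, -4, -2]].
||A||_2 ≈ 8.9108 (= sqrt(largest eigenvalue of A^T A))

||A||_2 = sigma_max(A) = sqrt(lambda_max(A^T A)). Form the symmetric matrix M = A^T A =
[[26, -16, 27],
 [-16, 57, -17],
 [27, -17, 30]].
Its characteristic polynomial (trace, sum of principal 2x2 minors, determinant of M give the coefficients) is
  p(λ) = det(λ I - M) = λ^3 - 113λ^2 + 2698λ - 2401.
No integer candidate from the rational root theorem (±divisors of 2401) is a root, so the roots are irrational. The cubic discriminant is Δ = 13553798425 > 0, so there are three distinct real roots. p(0) = -2401 and p(1) = 185 have opposite signs, so a root lies in (0, 1); Newton's method refines it to λ ≈ 0.9255. p(32) = 991 and p(33) = -487 have opposite signs, so a root lies in (32, 33); Newton's method refines it to λ ≈ 32.6728. p(79) = -1453 and p(80) = 2239 have opposite signs, so a root lies in (79, 80); Newton's method refines it to λ ≈ 79.4017. Check (Vieta): the three roots sum to 113, matching tr M = 113.
So the eigenvalues of A^T A are ≈ 0.9255, 32.6728, 79.4017 (all ≥ 0, as they must be for A^T A). The largest is λ_max ≈ 79.4017, hence ||A||_2 = sqrt(λ_max) ≈ 8.9108.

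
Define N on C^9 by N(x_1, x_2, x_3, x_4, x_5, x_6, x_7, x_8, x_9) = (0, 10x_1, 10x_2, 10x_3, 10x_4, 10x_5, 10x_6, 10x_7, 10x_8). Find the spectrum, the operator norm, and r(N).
sigma(N) = {0}; ||N|| = 10; r(N) = 0. (N is nilpotent with N^9 = 0.)

On C^9, N is a strictly lower-triangular matrix with 10 on the subdiagonal and zeros elsewhere, so its characteristic polynomial is lambda^9 and every eigenvalue is 0: sigma(N) = {0}. For the operator norm, N e_i = 10e_{i+1} for i = 1, ..., 8 and N e_9 = 0, so the singular values of N are 10 (with multiplicity 8) and 0; hence ||N|| = 10. The spectral radius r(N) = max|lambda| = 0. Note ||N|| > r(N) — characteristic of non-normal nilpotent operators. Indeed N^9 = 0.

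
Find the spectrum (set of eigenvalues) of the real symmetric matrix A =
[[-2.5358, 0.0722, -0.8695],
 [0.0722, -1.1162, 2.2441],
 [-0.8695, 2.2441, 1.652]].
sigma(A) ≈ {-3, -2, 3}

A is real symmetric, so its spectrum consists of real eigenvalues. Expanding the characteristic polynomial of the displayed matrix gives
  det(λ I - A) = p(λ) = λ^3 + (2)λ^2 + (-9)λ + (-18).
Solving p(λ) = 0 yields eigenvalues ≈ -3, -2, 3. (A is shown rounded to 4 decimals, so these recover the underlying integer eigenvalues to within that precision.)
Verification: the trace of A = -2 equals the sum of eigenvalues -2, and det(A) ≈ 17.9997 matches the eigenvalue product 18.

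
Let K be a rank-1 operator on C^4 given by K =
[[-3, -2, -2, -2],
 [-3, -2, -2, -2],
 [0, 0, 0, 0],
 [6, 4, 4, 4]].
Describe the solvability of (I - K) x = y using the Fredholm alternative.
(I - K) is invertible (det(I - K) = 2 ≠ 0), so for every y in C^4 the equation (I - K) x = y has a unique solution.

K has rank 1, so it is an outer product K = u v^T: every row of K is a multiple of one row vector. Reading off the entries, u = (1, 1, 0, -2) and v = (-3, -2, -2, -2) (row i of K equals u_i·v^T). A rank-one matrix u v^T satisfies K u = u (v·u) and kills the (3)-dimensional subspace v^⊥, so its characteristic polynomial is lambda^3 (lambda - v·u) with v·u = tr K = -1. Hence the eigenvalues of I - K are 1 (multiplicity 3) and 1 - (-1) = 2, so det(I - K) = 2. (Direct check: I - K =
[[4, 2, 2, 2],
 [3, 3, 2, 2],
 [0, 0, 1, 0],
 [-6, -4, -4, -3]]
has determinant 2.) The finite-dimensional Fredholm alternative says: either (I - K) is invertible, or ker(I - K) ≠ {0} and then range(I - K) = ker((I - K)^*)^⊥, with dim ker(I - K) = dim ker((I - K)^*). Since det(I - K) ≠ 0, 1 is not an eigenvalue of K and ker(I - K) = {0}, so we are in the first case: for every y there is a unique x = (I - K)^(-1) y. Explicitly, by the Sherman–Morrison formula, (I - u v^T)^(-1) = I + u v^T/(1 - v·u), i.e. (I - K)^(-1) = I + K/(2).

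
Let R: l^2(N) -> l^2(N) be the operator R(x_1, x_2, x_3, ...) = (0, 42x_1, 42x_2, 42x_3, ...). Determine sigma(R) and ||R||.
sigma(R) = closed disk {z in C : |z| ≤ 42}; ||R|| = 42

Note R = 42·U where U is the unit right shift (U x)_k = x_{k-1} (with x_0 := 0); so ||R|| = 42||U|| and sigma(R) = 42·sigma(U). ||R x||^2 = sum_{k≥1} |42x_k|^2 = 1764||x||^2, so ||R|| = 42 and sigma(R) ⊂ {|z| ≤ 42}. For any |lambda| < 42, the equation (R - lambda I) x = 0 forces x_1 = 0, then 42x_k = lambda x_{k+1} ⇒ x = 0, so R has no eigenvalues. But (R - lambda I) is not surjective for |lambda| < 42: solving (R - lambda I) x = e_1 would require x_n proportional to (lambda/42)^(-n), which is not in l^2. So every |lambda| < 42 lies in the residual spectrum. The boundary |lambda| = 42 is in the approximate point spectrum (the spectrum is closed). Hence sigma(R) is the closed disk of radius 42.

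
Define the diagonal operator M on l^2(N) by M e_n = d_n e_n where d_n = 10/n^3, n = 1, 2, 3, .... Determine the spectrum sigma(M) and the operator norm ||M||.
sigma(M) = {10/n^3 : n ≥ 1} ∪ {0}; ||M|| = 10

A bounded diagonal operator on l^2 with diagonal entries d_n has spectrum equal to the closure of {d_n : n ≥ 1}: every d_n is an eigenvalue (with eigenvector e_n), so {d_n} ⊂ sigma(M); the spectrum is closed, so its closure is too; and for lambda not in the closure, (M - lambda I) has bounded inverse (the diagonal entries 1/(d_n - lambda) are bounded). For our sequence d_n = 10/n^3, n = 1, 2, 3, ...:
  - {d_n} = {10/n^3 : n ≥ 1}; the only limit point is 0
  - closure = {10/n^3 : n ≥ 1} ∪ {0}
For the norm: a diagonal operator has ||M|| = sup_n |d_n|. Here d_n = 10/n^3 is positive and decreasing, so sup_n |d_n| = d_1 = 10. So ||M|| = 10.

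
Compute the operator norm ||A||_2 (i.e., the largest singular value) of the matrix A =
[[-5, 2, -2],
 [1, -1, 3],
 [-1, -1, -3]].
||A||_2 ≈ 6.595 (= sqrt(largest eigenvalue of A^T A))

||A||_2 = sigma_max(A) = sqrt(lambda_max(A^T A)). Form the symmetric matrix M = A^T A =
[[27, -10, 16],
 [-10, 6, -4],
 [16, -4, 22]].
Its characteristic polynomial (trace, sum of principal 2x2 minors, determinant of M give the coefficients) is
  p(λ) = det(λ I - M) = λ^3 - 55λ^2 + 516λ - 676.
No integer candidate from the rational root theorem (±divisors of 676) is a root, so the roots are irrational. The cubic discriminant is Δ = 138983504 > 0, so there are three distinct real roots. p(1) = -214 and p(2) = 144 have opposite signs, so a root lies in (1, 2); Newton's method refines it to λ ≈ 1.5631. p(9) = 242 and p(10) = -16 have opposite signs, so a root lies in (9, 10); Newton's method refines it to λ ≈ 9.9434. p(43) = -676 and p(44) = 732 have opposite signs, so a root lies in (43, 44); Newton's method refines it to λ ≈ 43.4935. Check (Vieta): the three roots sum to 55, matching tr M = 55.
So the eigenvalues of A^T A are ≈ 1.5631, 9.9434, 43.4935 (all ≥ 0, as they must be for A^T A). The largest is λ_max ≈ 43.4935, hence ||A||_2 = sqrt(λ_max) ≈ 6.595.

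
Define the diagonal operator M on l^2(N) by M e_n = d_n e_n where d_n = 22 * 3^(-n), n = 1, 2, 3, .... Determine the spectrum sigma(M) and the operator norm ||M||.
sigma(M) = {22 * 3^(-n) : n ≥ 1} ∪ {0}; ||M|| = 22/3

A bounded diagonal operator on l^2 with diagonal entries d_n has spectrum equal to the closure of {d_n : n ≥ 1}: every d_n is an eigenvalue (with eigenvector e_n), so {d_n} ⊂ sigma(M); the spectrum is closed, so its closure is too; and for lambda not in the closure, (M - lambda I) has bounded inverse (the diagonal entries 1/(d_n - lambda) are bounded). For our sequence d_n = 22 * 3^(-n), n = 1, 2, 3, ...:
  - {d_n} = {22 * 3^(-n) : n ≥ 1}; the only limit point is 0
  - closure = {22 * 3^(-n) : n ≥ 1} ∪ {0}
For the norm: a diagonal operator has ||M|| = sup_n |d_n|. Here d_n = 22 * 3^(-n) is positive and decreasing, so sup_n |d_n| = d_1 = 22/3. So ||M|| = 22/3.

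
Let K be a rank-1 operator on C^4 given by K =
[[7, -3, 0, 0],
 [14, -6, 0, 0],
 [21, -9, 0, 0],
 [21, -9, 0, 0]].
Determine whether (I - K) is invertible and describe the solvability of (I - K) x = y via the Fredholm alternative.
(I - K) is singular (det(I - K) = 0, i.e. 1 ∈ sigma(K)). (I - K) x = y is solvable iff y ⊥ ker((I - K)^*) = span{(7, -3, 0, 0)}, i.e. iff 7y_1 - 3y_2 = 0. When solvable, the solutions are x = y + c·(1, 2, 3, 3), c arbitrary (ker(I - K) = span{(1, 2, 3, 3)}, dimension 1).

K has rank 1, so it is an outer product K = u v^T: every row of K is a multiple of one row vector. Reading off the entries, u = (1, 2, 3, 3) and v = (7, -3, 0, 0) (row i of K equals u_i·v^T). A rank-one matrix u v^T satisfies K u = u (v·u) and kills the (3)-dimensional subspace v^⊥, so its characteristic polynomial is lambda^3 (lambda - v·u) with v·u = tr K = 1. Hence the eigenvalues of I - K are 1 (multiplicity 3) and 1 - (1) = 0, so det(I - K) = 0. (Direct check: I - K =
[[-6, 3, 0, 0],
 [-14, 7, 0, 0],
 [-21, 9, 1, 0],
 [-21, 9, 0, 1]]
has determinant 0.) So 1 is an eigenvalue of K and (I - K) is not invertible. The finite-dimensional Fredholm alternative says: either (I - K) is invertible, or ker(I - K) ≠ {0} and then range(I - K) = ker((I - K)^*)^⊥, with dim ker(I - K) = dim ker((I - K)^*). We are in the second case, so we need both kernels. Kernel of I - K: (I - K) u = u - u (v·u) = u - u = 0, so ker(I - K) = span{u} = span{(1, 2, 3, 3)} (it is exactly 1-dimensional because rank(I - K) = 3). Kernel of the adjoint: K is real, so (I - K)^* = I - K^T = I - v u^T, and (I - v u^T) v = v - v (u·v) = 0; hence ker((I - K)^*) = span{v} = span{(7, -3, 0, 0)}. Therefore (I - K) x = y is solvable iff <y, v> = 0, i.e. iff 7y_1 - 3y_2 = 0. When this holds, K y = u (v·y) = 0, so (I - K) y = y and x = y is a particular solution; the full solution set is the line x = y + c·u = y + c·(1, 2, 3, 3), c ∈ C.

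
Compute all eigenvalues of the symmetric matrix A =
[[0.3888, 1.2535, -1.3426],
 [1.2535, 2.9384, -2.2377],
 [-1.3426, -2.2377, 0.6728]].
sigma(A) ≈ {-1, 0, 5}

A is real symmetric, so its spectrum consists of real eigenvalues. Expanding the characteristic polynomial of the displayed matrix gives
  det(λ I - A) = p(λ) = λ^3 + (-4)λ^2 + (-5)λ + (0).
Solving p(λ) = 0 yields eigenvalues ≈ -1, 0, 5. (A is shown rounded to 4 decimals, so these recover the underlying integer eigenvalues to within that precision.)
Verification: the trace of A = 4 equals the sum of eigenvalues 4, and det(A) ≈ -0.0002 matches the eigenvalue product 0.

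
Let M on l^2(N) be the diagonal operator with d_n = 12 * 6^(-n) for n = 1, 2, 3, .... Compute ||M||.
||M|| = 2 (attained at n = 1)

For M diagonal, ||M|| = sup_n |d_n|. The sequence d_n = 12 * 6^(-n) is positive and strictly decreasing (ratio 6^(-1) < 1), so the supremum is d_1 = 12/6 = 2. Hence ||M|| = 2.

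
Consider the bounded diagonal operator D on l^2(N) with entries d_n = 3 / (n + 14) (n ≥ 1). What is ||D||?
||D|| = 1/5 (attained at n = 1)

For D diagonal, ||D|| = sup_n |d_n| = sup_n 3/(n + 14). This is positive and strictly decreasing in n, so the supremum is attained at n = 1: d_1 = 3/(1 + 14) = 1/5. Hence ||D|| = 1/5.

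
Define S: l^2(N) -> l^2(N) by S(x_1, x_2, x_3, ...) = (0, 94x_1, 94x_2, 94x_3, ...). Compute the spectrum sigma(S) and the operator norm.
sigma(S) = closed disk {z in C : |z| ≤ 94}; ||S|| = 94

Note S = 94·U where U is the unit right shift (U x)_k = x_{k-1} (with x_0 := 0); so ||S|| = 94||U|| and sigma(S) = 94·sigma(U). ||S x||^2 = sum_{k≥1} |94x_k|^2 = 8836||x||^2, so ||S|| = 94 and sigma(S) ⊂ {|z| ≤ 94}. For any |lambda| < 94, the equation (S - lambda I) x = 0 forces x_1 = 0, then 94x_k = lambda x_{k+1} ⇒ x = 0, so S has no eigenvalues. But (S - lambda I) is not surjective for |lambda| < 94: solving (S - lambda I) x = e_1 would require x_n proportional to (lambda/94)^(-n), which is not in l^2. So every |lambda| < 94 lies in the residual spectrum. The boundary |lambda| = 94 is in the approximate point spectrum (the spectrum is closed). Hence sigma(S) is the closed disk of radius 94.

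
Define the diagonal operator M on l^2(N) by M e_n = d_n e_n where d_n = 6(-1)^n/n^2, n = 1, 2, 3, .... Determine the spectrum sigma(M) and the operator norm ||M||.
sigma(M) = {6(-1)^n/n^2 : n ≥ 1} ∪ {0}; ||M|| = 6

A bounded diagonal operator on l^2 with diagonal entries d_n has spectrum equal to the closure of {d_n : n ≥ 1}: every d_n is an eigenvalue (with eigenvector e_n), so {d_n} ⊂ sigma(M); the spectrum is closed, so its closure is too; and for lambda not in the closure, (M - lambda I) has bounded inverse (the diagonal entries 1/(d_n - lambda) are bounded). For our sequence d_n = 6(-1)^n/n^2, n = 1, 2, 3, ...:
  - {d_n} = {6(-1)^n/n^2 : n ≥ 1}; the only limit point is 0
  - closure = {6(-1)^n/n^2 : n ≥ 1} ∪ {0}
For the norm: a diagonal operator has ||M|| = sup_n |d_n|. Here |d_n| = 6/n^2 is decreasing, so sup_n |d_n| = |d_1| = 6. So ||M|| = 6.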